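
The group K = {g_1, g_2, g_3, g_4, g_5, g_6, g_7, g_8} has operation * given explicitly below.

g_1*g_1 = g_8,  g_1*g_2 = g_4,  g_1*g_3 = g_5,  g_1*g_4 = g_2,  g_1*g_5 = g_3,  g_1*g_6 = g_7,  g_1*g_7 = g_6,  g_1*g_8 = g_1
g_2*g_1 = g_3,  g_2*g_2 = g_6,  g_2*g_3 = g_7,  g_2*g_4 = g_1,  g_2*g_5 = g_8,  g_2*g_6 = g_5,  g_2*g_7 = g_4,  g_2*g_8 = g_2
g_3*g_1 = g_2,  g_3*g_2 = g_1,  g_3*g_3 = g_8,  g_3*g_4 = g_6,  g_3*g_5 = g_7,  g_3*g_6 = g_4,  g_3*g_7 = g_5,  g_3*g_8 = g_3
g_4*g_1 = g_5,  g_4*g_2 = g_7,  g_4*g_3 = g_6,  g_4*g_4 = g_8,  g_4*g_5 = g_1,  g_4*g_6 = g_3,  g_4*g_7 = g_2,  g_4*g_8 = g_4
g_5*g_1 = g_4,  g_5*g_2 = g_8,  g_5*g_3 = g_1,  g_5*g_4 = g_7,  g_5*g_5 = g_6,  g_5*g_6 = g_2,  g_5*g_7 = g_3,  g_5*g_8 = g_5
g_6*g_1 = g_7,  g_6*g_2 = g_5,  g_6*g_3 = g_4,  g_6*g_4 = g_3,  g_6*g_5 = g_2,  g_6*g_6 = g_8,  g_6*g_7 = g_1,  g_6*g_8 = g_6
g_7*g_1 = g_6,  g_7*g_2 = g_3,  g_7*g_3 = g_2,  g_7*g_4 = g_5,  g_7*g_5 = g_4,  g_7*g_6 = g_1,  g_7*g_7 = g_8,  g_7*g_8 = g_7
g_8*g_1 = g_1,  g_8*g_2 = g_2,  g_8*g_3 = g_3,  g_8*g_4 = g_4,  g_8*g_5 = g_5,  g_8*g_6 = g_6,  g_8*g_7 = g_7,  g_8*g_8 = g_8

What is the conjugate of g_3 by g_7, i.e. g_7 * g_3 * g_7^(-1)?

g_4

The identity is g_8. In row g_7, the entry g_8 sits in column g_7, so g_7^(-1) = g_7.
g_7 * g_3 = g_2
g_2 * g_7 = g_4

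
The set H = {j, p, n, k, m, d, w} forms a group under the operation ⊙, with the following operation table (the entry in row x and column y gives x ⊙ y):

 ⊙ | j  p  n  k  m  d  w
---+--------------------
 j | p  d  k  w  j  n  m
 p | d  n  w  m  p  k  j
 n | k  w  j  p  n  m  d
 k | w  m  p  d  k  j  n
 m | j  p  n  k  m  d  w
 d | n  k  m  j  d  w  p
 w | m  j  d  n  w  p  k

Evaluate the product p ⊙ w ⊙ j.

p ⊙ w = j
j ⊙ j = p

p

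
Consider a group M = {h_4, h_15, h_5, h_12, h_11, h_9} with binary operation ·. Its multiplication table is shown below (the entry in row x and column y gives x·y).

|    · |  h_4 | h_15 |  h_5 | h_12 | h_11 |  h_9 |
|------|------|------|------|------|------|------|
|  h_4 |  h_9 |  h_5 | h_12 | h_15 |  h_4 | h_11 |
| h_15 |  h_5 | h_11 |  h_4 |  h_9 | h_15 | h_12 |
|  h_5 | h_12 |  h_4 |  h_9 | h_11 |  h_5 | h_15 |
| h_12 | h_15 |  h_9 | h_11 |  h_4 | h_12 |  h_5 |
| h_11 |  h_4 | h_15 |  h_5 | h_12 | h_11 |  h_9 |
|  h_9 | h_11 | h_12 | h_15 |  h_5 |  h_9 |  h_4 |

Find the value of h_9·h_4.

Read row h_9, column h_4: h_9·h_4 = h_11.

h_11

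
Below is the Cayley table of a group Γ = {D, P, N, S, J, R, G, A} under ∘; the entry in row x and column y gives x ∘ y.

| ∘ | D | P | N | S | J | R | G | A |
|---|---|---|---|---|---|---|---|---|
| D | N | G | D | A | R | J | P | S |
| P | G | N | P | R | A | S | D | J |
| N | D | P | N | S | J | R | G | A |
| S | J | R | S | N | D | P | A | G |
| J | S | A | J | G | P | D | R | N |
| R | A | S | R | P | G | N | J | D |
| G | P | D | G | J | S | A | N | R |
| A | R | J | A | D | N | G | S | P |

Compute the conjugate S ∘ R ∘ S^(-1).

The identity is N. In row S, the entry N sits in column S, so S^(-1) = S.
S ∘ R = P
P ∘ S = R

R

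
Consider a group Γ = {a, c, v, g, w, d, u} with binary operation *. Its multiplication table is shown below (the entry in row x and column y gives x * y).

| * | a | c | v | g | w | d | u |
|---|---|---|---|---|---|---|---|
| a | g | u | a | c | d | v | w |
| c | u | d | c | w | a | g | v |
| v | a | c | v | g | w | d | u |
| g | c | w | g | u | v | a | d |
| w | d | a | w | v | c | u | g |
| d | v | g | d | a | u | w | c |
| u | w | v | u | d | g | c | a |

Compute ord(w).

The identity element is v (its row matches the header).
w^1 = w
w^2 = w * w = c
w^3 = c * w = a
w^4 = a * w = d
w^5 = d * w = u
w^6 = u * w = g
w^7 = g * w = v
The first power of w equal to the identity is w^7, so ord(w) = 7.
(Structurally, Γ here is isomorphic to the cyclic group Z_7.)

7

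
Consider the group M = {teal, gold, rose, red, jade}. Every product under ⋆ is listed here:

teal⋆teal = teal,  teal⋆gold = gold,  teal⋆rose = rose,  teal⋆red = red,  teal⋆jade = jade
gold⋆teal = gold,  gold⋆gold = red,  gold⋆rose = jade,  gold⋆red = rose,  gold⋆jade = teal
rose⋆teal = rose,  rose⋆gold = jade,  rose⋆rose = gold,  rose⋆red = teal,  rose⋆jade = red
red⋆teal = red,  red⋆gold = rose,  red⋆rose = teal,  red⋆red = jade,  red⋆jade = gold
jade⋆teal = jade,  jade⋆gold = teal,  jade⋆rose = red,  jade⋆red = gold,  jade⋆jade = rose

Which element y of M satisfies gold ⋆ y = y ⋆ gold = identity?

First locate the identity: row teal matches the header, so teal is the identity.
Scan row gold for teal: gold ⋆ jade = teal. Hence gold^(-1) = jade.

jade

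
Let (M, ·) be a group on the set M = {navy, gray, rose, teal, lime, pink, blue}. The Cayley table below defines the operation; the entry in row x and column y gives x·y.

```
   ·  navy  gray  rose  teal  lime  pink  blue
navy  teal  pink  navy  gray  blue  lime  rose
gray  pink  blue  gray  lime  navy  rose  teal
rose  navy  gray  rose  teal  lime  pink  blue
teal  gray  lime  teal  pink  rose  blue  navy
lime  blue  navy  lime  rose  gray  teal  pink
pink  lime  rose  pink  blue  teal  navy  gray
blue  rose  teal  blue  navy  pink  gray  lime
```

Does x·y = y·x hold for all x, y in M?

Yes

Check whether the table is symmetric across its main diagonal.
Every entry (row x, col y) equals the entry (row y, col x), so M is abelian.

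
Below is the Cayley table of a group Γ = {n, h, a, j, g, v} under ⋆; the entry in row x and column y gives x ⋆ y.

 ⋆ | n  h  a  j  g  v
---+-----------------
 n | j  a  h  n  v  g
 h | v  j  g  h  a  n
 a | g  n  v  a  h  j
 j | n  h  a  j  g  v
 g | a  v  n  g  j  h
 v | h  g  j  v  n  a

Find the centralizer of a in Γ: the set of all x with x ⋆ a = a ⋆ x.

{a, j, v}

Compare row a with column a entry by entry.
v ⋆ a = j = a ⋆ v, so v commutes with a.
g ⋆ a = n but a ⋆ g = h, so g does not.
Collecting the elements that commute with a: C(a) = {a, j, v}.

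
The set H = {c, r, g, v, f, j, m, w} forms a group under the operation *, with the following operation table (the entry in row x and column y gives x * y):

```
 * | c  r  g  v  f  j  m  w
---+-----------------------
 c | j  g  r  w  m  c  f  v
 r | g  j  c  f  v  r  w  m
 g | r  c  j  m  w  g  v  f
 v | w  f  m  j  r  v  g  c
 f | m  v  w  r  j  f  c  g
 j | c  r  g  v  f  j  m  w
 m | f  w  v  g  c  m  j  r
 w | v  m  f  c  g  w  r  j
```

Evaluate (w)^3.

w

w^1 = w
w^2 = w * w = j
w^3 = j * w = w
(Structurally, H here is isomorphic to the elementary abelian group (Z_2)^3.)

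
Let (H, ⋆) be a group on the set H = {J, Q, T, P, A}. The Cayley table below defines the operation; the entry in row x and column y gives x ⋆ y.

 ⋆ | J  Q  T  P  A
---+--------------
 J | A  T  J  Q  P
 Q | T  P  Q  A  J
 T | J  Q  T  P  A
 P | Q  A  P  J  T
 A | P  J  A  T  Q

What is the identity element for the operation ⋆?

The identity e satisfies e ⋆ x = x for all x, so its row in the table reproduces the column headers.
Row T reads: J, Q, T, P, A — exactly the header order. So T is the identity.

T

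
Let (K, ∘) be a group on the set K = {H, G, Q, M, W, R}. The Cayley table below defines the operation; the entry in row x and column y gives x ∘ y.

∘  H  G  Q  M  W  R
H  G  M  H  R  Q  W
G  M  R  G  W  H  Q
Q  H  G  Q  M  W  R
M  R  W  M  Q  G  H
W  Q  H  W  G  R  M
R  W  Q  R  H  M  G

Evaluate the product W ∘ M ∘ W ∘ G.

M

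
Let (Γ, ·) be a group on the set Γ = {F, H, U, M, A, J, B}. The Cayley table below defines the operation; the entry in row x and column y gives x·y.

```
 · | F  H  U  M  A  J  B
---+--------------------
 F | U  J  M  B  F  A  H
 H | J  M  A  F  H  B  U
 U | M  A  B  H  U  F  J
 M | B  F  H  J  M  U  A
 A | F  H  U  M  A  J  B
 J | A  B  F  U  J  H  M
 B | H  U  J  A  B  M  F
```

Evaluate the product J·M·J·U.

J·M = U
U·J = F
F·U = M
(Structurally, Γ here is isomorphic to the cyclic group Z_7.)

M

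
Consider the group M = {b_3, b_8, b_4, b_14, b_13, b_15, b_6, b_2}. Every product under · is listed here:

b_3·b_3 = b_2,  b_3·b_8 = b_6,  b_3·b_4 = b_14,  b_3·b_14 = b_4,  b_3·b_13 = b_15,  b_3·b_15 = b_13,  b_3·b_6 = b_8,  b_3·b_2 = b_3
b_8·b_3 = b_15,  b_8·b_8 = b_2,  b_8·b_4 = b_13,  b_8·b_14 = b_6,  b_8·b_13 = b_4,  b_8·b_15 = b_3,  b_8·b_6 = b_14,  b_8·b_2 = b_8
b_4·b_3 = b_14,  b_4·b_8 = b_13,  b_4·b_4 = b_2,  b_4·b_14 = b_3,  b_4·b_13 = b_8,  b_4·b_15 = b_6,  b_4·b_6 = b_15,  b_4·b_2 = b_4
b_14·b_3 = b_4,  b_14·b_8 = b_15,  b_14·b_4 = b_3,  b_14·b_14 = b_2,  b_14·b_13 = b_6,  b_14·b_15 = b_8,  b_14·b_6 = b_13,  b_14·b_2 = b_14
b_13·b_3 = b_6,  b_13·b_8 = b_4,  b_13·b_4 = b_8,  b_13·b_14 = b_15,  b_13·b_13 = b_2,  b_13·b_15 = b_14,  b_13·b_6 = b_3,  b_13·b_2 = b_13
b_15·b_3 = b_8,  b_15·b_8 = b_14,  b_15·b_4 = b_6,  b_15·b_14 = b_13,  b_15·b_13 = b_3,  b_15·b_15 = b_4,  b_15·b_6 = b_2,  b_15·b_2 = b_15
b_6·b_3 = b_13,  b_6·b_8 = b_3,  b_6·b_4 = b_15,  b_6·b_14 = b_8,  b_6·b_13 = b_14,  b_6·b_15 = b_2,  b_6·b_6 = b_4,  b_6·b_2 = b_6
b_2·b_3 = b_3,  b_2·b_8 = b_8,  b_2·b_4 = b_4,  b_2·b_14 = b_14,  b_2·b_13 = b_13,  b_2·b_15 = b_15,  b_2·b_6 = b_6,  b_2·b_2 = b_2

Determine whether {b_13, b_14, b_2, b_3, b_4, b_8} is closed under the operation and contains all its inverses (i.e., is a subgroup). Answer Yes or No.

b_3·b_8 = b_6, which is not in {b_13, b_14, b_2, b_3, b_4, b_8}.
The subset is not closed under ·, so it is not a subgroup.

No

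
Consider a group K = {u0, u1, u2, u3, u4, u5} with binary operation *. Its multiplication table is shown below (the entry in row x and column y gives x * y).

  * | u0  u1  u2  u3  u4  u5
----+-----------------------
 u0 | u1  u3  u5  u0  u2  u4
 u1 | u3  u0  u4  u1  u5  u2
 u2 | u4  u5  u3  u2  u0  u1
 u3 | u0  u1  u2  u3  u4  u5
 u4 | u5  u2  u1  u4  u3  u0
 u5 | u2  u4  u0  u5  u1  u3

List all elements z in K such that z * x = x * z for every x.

{u3}

An element z is central iff its row equals its column in the table.
For u2: u2 * u0 = u4 ≠ u5 = u0 * u2, so u2 ∉ Z.
Checking each element this way leaves Z(K) = {u3}.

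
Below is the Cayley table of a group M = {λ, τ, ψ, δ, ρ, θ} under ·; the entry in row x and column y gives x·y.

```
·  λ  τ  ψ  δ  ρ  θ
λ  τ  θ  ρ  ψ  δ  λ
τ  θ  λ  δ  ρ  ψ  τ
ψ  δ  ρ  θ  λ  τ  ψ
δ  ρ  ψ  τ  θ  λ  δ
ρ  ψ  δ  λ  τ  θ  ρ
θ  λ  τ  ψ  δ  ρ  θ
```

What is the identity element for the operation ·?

The identity e satisfies e·x = x for all x, so its row in the table reproduces the column headers.
Row θ reads: λ, τ, ψ, δ, ρ, θ — exactly the header order. So θ is the identity.
(Structurally, M here is isomorphic to the symmetric group S_3.)

θ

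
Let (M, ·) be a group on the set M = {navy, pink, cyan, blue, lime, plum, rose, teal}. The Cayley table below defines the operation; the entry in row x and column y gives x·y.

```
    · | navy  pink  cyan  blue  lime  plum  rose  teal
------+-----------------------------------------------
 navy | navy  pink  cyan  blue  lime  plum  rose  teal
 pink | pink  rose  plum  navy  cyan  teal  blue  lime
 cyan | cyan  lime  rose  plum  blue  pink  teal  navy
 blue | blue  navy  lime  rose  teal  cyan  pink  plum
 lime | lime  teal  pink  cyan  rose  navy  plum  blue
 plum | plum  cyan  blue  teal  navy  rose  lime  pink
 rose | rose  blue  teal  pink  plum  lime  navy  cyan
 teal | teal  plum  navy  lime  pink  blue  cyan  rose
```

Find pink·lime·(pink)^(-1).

plum

The identity is navy. In row pink, the entry navy sits in column blue, so pink^(-1) = blue.
pink·lime = cyan
cyan·blue = plum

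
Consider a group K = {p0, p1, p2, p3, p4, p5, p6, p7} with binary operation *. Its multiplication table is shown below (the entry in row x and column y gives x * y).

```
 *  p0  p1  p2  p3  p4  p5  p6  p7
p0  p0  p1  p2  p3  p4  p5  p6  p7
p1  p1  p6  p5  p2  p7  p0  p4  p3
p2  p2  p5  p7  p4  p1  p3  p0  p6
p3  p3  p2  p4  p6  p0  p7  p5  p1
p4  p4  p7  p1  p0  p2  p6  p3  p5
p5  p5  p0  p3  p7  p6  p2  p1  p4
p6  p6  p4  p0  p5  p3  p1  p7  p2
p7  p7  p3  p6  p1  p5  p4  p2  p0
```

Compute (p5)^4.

p5^1 = p5
p5^2 = p5 * p5 = p2
p5^3 = p2 * p5 = p3
p5^4 = p3 * p5 = p7

p7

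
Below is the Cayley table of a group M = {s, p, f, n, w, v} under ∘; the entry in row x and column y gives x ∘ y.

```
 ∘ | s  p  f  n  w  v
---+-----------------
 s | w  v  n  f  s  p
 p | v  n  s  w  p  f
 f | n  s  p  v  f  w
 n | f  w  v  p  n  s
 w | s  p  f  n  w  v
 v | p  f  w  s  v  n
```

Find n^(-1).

First locate the identity: row w matches the header, so w is the identity.
Scan row n for w: n ∘ p = w. Hence n^(-1) = p.
(Structurally, M here is isomorphic to the cyclic group Z_6.)

p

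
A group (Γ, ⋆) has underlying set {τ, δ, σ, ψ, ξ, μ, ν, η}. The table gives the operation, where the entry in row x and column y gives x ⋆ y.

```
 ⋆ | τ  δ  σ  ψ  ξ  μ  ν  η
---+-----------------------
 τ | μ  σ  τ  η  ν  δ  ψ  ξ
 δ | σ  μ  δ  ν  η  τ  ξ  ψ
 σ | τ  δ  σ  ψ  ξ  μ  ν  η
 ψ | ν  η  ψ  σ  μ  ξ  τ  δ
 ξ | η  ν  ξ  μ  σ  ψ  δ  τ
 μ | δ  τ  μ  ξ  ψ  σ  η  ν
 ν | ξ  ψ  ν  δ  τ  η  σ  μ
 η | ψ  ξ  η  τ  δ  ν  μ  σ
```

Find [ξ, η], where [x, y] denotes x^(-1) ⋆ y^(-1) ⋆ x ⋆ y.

μ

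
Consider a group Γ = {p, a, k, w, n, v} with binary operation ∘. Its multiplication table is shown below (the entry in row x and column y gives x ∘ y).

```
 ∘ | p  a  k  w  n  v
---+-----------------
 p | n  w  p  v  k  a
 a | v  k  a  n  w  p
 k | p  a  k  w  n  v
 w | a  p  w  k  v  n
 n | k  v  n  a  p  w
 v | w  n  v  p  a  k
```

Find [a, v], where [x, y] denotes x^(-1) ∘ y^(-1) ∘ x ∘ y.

n

Identity is k; from the table a^(-1) = a and v^(-1) = v.
a ∘ v = p
p ∘ a = w
w ∘ v = n
(Structurally, Γ here is isomorphic to the symmetric group S_3.)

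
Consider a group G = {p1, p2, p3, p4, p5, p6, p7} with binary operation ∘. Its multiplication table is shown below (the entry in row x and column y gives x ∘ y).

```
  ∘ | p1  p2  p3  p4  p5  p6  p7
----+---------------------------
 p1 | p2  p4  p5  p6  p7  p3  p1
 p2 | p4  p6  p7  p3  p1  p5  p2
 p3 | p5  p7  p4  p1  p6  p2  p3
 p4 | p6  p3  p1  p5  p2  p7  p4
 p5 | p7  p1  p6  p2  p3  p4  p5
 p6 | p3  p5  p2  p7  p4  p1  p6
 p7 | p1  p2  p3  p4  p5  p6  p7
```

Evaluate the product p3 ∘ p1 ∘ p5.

p3 ∘ p1 = p5
p5 ∘ p5 = p3
(Structurally, G here is isomorphic to the cyclic group Z_7.)

p3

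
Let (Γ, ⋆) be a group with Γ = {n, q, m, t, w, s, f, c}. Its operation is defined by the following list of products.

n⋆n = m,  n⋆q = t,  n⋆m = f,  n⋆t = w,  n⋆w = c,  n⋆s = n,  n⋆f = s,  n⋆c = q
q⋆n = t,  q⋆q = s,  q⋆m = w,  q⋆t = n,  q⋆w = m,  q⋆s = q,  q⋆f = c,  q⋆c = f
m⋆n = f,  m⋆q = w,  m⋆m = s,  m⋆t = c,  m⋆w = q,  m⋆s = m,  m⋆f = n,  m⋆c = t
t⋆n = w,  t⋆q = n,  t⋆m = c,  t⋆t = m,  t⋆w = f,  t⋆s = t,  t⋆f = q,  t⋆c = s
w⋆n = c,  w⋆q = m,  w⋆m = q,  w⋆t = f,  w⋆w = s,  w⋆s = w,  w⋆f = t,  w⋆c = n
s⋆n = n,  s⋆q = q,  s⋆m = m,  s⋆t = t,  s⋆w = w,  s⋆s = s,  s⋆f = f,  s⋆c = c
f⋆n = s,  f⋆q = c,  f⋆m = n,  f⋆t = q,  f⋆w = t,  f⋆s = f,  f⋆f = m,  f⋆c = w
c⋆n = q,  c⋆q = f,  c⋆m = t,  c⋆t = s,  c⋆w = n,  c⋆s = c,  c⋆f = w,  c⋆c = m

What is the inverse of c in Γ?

First locate the identity: row s matches the header, so s is the identity.
Scan row c for s: c ⋆ t = s. Hence c^(-1) = t.

t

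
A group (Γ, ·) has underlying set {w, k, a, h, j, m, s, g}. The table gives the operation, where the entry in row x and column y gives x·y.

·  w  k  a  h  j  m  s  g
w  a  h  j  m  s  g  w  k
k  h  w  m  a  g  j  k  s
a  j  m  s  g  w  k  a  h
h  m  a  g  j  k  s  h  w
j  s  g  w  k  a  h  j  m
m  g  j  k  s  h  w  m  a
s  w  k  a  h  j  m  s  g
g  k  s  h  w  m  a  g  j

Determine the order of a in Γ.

2

The identity element is s (its row matches the header).
a^1 = a
a^2 = a·a = s
The first power of a equal to the identity is a^2, so ord(a) = 2.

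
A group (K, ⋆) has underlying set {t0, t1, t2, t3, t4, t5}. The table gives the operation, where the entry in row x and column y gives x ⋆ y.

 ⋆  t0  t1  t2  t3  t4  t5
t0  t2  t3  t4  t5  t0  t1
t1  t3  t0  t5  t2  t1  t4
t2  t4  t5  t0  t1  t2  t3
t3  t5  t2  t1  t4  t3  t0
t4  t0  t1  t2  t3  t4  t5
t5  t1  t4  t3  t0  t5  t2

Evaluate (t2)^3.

t2^1 = t2
t2^2 = t2 ⋆ t2 = t0
t2^3 = t0 ⋆ t2 = t4
(Structurally, K here is isomorphic to the cyclic group Z_6.)

t4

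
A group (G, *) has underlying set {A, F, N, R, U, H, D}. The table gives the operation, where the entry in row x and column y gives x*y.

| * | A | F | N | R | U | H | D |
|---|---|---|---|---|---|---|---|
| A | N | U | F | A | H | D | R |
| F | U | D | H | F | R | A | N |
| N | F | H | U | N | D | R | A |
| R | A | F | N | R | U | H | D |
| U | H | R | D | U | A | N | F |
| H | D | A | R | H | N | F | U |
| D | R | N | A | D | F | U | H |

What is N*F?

Read row N, column F: N*F = H.

H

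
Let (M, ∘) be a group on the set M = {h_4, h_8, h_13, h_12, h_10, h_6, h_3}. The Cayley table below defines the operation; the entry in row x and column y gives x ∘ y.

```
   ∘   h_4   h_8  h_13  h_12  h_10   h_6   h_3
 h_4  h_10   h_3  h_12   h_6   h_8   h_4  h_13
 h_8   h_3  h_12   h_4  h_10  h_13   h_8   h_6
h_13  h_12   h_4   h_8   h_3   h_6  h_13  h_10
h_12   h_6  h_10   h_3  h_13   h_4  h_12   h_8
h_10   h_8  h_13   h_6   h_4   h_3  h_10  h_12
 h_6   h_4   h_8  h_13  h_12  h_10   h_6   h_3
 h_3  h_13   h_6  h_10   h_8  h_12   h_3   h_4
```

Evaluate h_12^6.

h_4

h_12^1 = h_12
h_12^2 = h_12 ∘ h_12 = h_13
h_12^3 = h_13 ∘ h_12 = h_3
h_12^4 = h_3 ∘ h_12 = h_8
h_12^5 = h_8 ∘ h_12 = h_10
h_12^6 = h_10 ∘ h_12 = h_4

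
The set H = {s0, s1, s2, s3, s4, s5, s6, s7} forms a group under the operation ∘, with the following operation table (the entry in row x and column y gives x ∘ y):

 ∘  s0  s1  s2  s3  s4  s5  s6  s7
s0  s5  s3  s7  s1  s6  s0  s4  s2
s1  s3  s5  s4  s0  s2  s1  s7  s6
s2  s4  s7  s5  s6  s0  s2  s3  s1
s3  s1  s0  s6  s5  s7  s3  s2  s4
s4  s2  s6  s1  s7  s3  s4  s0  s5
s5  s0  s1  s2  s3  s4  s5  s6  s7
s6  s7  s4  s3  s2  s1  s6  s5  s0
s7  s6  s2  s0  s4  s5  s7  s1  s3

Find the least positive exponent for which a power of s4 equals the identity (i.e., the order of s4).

4

The identity element is s5 (its row matches the header).
s4^1 = s4
s4^2 = s4 ∘ s4 = s3
s4^3 = s3 ∘ s4 = s7
s4^4 = s7 ∘ s4 = s5
The first power of s4 equal to the identity is s4^4, so ord(s4) = 4.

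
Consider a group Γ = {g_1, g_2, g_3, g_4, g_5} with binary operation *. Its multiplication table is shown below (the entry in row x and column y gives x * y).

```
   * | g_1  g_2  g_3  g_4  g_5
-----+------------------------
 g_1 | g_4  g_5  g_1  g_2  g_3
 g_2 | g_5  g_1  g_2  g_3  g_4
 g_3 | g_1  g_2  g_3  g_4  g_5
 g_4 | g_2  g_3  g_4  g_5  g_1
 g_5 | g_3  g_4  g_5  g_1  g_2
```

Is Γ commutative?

Check whether the table is symmetric across its main diagonal.
Every entry (row x, col y) equals the entry (row y, col x), so Γ is abelian.

Yes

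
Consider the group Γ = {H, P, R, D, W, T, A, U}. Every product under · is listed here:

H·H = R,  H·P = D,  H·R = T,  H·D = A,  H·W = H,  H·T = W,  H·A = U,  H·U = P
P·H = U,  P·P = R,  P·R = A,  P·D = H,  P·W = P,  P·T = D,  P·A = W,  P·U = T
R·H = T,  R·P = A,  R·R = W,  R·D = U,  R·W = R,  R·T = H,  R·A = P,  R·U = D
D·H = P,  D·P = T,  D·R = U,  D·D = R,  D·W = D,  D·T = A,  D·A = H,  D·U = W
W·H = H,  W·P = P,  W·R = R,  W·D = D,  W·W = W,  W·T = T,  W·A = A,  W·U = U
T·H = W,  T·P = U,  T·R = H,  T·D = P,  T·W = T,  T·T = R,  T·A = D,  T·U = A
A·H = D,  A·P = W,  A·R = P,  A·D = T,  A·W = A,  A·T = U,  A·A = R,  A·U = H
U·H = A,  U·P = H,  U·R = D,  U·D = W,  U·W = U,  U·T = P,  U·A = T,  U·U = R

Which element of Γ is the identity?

W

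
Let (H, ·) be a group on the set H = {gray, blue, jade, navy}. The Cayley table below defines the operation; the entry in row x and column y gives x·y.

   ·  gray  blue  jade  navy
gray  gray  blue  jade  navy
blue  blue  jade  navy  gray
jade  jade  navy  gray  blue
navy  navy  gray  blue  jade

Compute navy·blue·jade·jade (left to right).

navy·blue = gray
gray·jade = jade
jade·jade = gray
(Structurally, H here is isomorphic to the cyclic group Z_4.)

gray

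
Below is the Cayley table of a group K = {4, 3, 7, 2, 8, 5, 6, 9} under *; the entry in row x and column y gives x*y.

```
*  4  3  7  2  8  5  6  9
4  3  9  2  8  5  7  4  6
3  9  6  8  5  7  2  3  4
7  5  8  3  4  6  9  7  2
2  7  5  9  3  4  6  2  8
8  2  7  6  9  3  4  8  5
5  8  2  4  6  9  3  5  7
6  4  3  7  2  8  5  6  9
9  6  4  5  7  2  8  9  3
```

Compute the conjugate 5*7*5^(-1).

The identity is 6. In row 5, the entry 6 sits in column 2, so 5^(-1) = 2.
5*7 = 4
4*2 = 8
(Structurally, K here is isomorphic to the quaternion group Q_8.)

8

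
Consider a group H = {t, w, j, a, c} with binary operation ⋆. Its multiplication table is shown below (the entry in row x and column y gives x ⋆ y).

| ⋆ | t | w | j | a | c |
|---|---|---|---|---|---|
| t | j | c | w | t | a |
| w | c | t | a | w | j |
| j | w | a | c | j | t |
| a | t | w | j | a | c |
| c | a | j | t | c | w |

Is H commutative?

Check whether the table is symmetric across its main diagonal.
Every entry (row x, col y) equals the entry (row y, col x), so H is abelian.

Yes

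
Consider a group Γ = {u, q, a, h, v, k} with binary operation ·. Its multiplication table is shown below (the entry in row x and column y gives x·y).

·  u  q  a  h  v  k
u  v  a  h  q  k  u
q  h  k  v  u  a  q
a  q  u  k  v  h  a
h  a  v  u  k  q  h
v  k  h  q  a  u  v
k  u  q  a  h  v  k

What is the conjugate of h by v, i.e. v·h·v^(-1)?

q

The identity is k. In row v, the entry k sits in column u, so v^(-1) = u.
v·h = a
a·u = q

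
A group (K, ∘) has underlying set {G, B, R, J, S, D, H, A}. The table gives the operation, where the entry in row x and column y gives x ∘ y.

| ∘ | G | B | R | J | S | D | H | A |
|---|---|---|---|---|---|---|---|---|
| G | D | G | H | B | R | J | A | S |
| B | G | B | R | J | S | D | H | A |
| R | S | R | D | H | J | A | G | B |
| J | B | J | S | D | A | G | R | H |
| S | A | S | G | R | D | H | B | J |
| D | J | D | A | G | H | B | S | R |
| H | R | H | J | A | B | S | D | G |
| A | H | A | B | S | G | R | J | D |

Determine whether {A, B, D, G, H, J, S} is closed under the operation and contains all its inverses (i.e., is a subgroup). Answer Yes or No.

D ∘ A = R, which is not in {A, B, D, G, H, J, S}.
The subset is not closed under ∘, so it is not a subgroup.
(Structurally, K here is isomorphic to the quaternion group Q_8.)

No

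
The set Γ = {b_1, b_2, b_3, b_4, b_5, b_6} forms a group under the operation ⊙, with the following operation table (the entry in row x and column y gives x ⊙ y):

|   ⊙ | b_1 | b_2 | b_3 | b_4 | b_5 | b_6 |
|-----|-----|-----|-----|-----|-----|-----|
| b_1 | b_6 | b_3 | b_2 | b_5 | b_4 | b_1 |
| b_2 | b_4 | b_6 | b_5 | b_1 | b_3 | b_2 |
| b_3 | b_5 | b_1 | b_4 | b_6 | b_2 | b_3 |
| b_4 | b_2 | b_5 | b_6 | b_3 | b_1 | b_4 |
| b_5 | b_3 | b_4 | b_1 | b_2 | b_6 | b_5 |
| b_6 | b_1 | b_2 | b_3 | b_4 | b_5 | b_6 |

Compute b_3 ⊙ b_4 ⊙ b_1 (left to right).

b_1

b_3 ⊙ b_4 = b_6
b_6 ⊙ b_1 = b_1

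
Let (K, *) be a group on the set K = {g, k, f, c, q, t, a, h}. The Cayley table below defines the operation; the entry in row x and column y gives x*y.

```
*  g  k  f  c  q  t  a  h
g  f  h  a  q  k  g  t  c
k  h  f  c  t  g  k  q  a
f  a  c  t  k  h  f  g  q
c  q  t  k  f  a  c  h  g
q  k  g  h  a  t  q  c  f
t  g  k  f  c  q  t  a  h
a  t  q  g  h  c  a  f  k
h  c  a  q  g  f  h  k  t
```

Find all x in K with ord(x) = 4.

Identity is t. Compute the order of each non-identity element by repeated multiplication:
  g: g → f → a → t  (order 4)
  k: k → f → c → t  (order 4)
  f: f → t  (order 2)
  c: c → f → k → t  (order 4)
  q: q → t  (order 2)
  a: a → f → g → t  (order 4)
  h: h → t  (order 2)
Elements of order 4: {a, c, g, k}.

{a, c, g, k}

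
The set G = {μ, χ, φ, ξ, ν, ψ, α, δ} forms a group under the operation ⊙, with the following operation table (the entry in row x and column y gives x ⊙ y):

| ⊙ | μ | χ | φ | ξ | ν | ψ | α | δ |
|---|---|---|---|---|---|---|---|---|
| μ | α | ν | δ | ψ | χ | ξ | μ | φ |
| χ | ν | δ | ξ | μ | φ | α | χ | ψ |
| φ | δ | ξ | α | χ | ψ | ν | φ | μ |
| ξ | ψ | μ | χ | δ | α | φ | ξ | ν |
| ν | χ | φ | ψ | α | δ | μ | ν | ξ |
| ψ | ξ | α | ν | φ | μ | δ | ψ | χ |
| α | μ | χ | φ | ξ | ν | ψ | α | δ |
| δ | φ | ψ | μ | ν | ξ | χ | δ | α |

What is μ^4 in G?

α

μ^1 = μ
μ^2 = μ ⊙ μ = α
μ^3 = α ⊙ μ = μ
μ^4 = μ ⊙ μ = α
(Structurally, G here is isomorphic to Z_2 x Z_4.)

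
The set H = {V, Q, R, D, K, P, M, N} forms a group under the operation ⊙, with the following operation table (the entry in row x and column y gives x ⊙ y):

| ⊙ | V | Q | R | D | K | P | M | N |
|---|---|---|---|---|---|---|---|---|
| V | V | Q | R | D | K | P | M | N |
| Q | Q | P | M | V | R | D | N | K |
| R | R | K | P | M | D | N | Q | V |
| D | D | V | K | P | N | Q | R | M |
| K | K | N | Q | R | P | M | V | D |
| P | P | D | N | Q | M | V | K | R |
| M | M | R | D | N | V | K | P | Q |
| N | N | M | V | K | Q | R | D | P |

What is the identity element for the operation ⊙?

The identity e satisfies e ⊙ x = x for all x, so its row in the table reproduces the column headers.
Row V reads: V, Q, R, D, K, P, M, N — exactly the header order. So V is the identity.
(Structurally, H here is isomorphic to the quaternion group Q_8.)

V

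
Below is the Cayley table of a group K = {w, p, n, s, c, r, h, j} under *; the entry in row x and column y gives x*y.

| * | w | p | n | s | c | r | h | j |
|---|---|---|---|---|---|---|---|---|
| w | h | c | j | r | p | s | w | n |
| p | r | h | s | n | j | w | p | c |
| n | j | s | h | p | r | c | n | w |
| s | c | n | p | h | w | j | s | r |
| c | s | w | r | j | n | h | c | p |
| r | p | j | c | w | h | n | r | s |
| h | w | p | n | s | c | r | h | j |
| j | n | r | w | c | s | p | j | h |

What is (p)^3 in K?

p^1 = p
p^2 = p*p = h
p^3 = h*p = p

p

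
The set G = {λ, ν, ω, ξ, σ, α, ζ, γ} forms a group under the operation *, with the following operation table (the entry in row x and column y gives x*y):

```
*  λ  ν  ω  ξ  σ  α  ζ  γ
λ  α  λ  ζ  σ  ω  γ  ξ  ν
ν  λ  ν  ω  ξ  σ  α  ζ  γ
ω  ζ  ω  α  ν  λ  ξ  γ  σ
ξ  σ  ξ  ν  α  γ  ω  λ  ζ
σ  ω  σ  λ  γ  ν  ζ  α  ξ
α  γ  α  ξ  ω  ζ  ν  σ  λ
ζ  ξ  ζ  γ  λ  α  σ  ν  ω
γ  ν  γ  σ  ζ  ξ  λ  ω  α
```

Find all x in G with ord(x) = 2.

{α, ζ, σ}

Identity is ν. Compute the order of each non-identity element by repeated multiplication:
  λ: λ → α → γ → ν  (order 4)
  ω: ω → α → ξ → ν  (order 4)
  ξ: ξ → α → ω → ν  (order 4)
  σ: σ → ν  (order 2)
  α: α → ν  (order 2)
  ζ: ζ → ν  (order 2)
  γ: γ → α → λ → ν  (order 4)
Elements of order 2: {α, ζ, σ}.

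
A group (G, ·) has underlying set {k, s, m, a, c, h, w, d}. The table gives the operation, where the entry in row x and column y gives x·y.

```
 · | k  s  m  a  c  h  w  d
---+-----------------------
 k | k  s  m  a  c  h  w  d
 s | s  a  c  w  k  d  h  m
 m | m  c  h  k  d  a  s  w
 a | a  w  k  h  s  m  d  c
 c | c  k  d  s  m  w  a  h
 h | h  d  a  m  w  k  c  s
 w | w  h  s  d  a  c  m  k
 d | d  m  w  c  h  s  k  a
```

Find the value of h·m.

Read row h, column m: h·m = a.
(Structurally, G here is isomorphic to the cyclic group Z_8.)

a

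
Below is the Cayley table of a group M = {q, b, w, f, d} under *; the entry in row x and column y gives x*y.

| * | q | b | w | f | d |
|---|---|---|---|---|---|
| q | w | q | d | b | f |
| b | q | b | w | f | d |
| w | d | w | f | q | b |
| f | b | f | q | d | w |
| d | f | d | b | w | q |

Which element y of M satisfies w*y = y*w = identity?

d

First locate the identity: row b matches the header, so b is the identity.
Scan row w for b: w*d = b. Hence w^(-1) = d.
(Structurally, M here is isomorphic to the cyclic group Z_5.)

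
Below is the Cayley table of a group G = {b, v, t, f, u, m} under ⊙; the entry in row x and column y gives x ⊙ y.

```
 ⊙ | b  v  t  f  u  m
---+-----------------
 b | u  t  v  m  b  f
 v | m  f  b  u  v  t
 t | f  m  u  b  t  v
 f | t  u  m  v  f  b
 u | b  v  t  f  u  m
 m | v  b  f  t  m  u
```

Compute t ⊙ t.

u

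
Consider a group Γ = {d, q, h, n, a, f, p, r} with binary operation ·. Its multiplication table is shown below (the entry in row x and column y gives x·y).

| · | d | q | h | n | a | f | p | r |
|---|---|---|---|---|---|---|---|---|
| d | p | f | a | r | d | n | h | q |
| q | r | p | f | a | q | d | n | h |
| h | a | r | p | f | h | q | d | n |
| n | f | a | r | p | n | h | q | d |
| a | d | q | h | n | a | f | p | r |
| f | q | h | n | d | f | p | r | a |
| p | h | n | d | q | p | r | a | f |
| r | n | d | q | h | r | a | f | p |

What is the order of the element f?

4

The identity element is a (its row matches the header).
f^1 = f
f^2 = f·f = p
f^3 = p·f = r
f^4 = r·f = a
The first power of f equal to the identity is f^4, so ord(f) = 4.
(Structurally, Γ here is isomorphic to the quaternion group Q_8.)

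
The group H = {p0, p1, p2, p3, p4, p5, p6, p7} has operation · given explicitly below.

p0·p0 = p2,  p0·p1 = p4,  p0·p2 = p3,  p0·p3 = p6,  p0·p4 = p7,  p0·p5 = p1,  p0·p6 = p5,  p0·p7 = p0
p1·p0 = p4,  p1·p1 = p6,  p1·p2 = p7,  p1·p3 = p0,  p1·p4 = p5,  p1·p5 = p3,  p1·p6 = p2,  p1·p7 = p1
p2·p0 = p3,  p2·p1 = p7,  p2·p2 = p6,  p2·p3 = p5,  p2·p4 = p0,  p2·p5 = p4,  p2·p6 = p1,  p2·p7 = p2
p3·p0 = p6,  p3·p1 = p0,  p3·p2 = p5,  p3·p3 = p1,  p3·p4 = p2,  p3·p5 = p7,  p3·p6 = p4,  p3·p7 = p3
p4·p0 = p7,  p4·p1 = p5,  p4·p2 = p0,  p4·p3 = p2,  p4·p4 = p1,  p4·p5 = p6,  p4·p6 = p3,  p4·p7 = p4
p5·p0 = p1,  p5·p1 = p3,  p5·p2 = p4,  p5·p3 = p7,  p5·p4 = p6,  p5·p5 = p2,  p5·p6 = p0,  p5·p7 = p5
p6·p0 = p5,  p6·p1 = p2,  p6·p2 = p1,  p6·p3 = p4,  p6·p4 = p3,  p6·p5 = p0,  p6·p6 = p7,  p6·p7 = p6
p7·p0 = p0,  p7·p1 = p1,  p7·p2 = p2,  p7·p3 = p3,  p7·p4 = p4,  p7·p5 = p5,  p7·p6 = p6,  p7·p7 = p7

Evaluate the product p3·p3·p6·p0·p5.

p3·p3 = p1
p1·p6 = p2
p2·p0 = p3
p3·p5 = p7

p7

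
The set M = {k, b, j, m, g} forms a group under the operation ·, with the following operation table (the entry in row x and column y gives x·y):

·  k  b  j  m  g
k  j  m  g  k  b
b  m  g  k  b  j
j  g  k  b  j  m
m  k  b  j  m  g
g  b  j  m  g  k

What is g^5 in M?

m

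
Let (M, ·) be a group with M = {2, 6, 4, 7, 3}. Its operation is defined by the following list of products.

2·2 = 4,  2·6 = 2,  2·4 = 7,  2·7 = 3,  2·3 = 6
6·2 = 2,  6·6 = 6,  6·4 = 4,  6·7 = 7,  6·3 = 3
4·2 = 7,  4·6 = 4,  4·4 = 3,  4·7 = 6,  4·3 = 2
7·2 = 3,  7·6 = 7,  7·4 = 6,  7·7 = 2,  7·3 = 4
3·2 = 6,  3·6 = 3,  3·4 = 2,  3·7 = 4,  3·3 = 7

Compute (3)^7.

7

3^1 = 3
3^2 = 3·3 = 7
3^3 = 7·3 = 4
3^4 = 4·3 = 2
3^5 = 2·3 = 6
3^6 = 6·3 = 3
3^7 = 3·3 = 7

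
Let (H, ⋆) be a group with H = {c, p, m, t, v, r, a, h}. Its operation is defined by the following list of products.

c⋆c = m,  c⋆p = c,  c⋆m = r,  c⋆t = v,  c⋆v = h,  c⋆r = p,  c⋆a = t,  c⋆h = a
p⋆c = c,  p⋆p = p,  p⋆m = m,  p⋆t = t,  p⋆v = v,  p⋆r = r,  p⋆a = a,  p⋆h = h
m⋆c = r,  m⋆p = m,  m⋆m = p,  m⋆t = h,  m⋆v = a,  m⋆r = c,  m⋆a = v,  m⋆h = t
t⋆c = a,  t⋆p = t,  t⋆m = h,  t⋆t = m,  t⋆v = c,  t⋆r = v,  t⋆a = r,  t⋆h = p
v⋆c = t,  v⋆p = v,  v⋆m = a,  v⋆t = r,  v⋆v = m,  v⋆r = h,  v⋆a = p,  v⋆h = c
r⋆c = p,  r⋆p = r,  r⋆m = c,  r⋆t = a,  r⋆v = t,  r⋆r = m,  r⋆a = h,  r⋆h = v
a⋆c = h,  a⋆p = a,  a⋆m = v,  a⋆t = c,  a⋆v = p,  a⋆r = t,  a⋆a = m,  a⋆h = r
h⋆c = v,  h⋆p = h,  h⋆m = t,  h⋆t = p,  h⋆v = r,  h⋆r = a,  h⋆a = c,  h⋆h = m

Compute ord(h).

4

The identity element is p (its row matches the header).
h^1 = h
h^2 = h ⋆ h = m
h^3 = m ⋆ h = t
h^4 = t ⋆ h = p
The first power of h equal to the identity is h^4, so ord(h) = 4.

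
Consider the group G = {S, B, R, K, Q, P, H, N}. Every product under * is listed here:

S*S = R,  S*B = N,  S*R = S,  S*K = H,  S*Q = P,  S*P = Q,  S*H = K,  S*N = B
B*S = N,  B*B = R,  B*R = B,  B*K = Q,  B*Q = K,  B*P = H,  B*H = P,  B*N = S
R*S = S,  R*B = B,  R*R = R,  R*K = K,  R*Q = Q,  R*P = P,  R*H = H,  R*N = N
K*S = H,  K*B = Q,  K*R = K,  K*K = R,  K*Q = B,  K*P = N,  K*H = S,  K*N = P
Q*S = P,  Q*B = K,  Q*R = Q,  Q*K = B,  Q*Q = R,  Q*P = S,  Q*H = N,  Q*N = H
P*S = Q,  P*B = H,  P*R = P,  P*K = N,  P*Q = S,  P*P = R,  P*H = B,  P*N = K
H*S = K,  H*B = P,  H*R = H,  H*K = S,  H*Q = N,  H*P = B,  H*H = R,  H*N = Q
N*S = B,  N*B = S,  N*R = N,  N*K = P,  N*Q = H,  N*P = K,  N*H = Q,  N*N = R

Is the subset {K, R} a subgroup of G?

Yes

{K, R} contains the identity R.
Checking products: every product of two elements of {K, R} (read from the table) lies in {K, R}, so the set is closed.
In a finite group, a nonempty closed subset is a subgroup. So {K, R} ≤ G.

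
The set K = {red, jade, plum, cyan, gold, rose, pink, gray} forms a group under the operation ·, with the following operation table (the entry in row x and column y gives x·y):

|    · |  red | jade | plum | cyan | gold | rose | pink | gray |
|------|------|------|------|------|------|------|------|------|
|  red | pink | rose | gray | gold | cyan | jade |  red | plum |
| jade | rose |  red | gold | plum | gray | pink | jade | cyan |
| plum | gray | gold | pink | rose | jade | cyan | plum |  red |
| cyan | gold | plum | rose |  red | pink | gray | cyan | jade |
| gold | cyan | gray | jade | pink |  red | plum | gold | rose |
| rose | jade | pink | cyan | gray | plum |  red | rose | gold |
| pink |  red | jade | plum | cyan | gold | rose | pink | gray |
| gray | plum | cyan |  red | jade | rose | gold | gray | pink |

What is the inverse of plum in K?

plum

First locate the identity: row pink matches the header, so pink is the identity.
Scan row plum for pink: plum·plum = pink. Hence plum^(-1) = plum.
(Structurally, K here is isomorphic to Z_2 x Z_4.)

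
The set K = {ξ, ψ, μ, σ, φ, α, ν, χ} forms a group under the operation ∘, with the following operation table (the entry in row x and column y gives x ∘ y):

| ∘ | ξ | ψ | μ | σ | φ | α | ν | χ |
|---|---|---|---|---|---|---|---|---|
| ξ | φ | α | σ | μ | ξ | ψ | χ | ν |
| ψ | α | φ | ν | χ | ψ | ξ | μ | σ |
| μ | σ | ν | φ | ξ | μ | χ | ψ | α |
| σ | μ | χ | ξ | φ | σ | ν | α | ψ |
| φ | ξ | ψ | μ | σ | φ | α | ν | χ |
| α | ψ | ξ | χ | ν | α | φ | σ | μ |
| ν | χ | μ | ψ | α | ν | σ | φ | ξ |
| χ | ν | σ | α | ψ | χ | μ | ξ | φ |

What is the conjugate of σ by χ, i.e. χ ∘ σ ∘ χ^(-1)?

The identity is φ. In row χ, the entry φ sits in column χ, so χ^(-1) = χ.
χ ∘ σ = ψ
ψ ∘ χ = σ

σ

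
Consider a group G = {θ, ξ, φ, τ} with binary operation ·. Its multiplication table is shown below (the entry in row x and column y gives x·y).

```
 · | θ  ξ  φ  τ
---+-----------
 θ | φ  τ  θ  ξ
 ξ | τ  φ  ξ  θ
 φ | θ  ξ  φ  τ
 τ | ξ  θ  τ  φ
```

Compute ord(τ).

2

The identity element is φ (its row matches the header).
τ^1 = τ
τ^2 = τ·τ = φ
The first power of τ equal to the identity is τ^2, so ord(τ) = 2.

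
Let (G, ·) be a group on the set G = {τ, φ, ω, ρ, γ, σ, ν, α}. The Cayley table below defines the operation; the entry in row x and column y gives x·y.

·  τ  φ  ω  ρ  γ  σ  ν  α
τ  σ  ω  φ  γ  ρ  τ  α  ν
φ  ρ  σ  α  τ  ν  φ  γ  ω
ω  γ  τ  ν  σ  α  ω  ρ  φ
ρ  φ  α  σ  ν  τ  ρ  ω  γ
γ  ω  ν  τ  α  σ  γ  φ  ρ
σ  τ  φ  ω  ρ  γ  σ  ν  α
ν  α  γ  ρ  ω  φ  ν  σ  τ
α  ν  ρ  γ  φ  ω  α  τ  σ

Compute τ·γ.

ρ

Read row τ, column γ: τ·γ = ρ.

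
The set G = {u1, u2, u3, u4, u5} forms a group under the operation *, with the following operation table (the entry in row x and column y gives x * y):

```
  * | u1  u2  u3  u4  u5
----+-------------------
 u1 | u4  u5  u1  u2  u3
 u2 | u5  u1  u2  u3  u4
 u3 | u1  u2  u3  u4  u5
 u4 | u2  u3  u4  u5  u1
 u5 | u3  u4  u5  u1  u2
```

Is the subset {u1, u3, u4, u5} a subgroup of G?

No

u4 * u1 = u2, which is not in {u1, u3, u4, u5}.
The subset is not closed under *, so it is not a subgroup.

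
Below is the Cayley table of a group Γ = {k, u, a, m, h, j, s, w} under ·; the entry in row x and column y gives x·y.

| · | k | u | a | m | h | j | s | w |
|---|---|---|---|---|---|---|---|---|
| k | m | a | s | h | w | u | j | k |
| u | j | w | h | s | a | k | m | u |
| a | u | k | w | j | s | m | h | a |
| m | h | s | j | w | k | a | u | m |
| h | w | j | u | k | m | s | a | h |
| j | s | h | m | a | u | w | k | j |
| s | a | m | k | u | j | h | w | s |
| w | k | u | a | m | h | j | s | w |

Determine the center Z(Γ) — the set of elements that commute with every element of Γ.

{m, w}

An element z is central iff its row equals its column in the table.
For s: s·k = a ≠ j = k·s, so s ∉ Z.
Checking each element this way leaves Z(Γ) = {m, w}.
(Structurally, Γ here is isomorphic to the dihedral group D_4.)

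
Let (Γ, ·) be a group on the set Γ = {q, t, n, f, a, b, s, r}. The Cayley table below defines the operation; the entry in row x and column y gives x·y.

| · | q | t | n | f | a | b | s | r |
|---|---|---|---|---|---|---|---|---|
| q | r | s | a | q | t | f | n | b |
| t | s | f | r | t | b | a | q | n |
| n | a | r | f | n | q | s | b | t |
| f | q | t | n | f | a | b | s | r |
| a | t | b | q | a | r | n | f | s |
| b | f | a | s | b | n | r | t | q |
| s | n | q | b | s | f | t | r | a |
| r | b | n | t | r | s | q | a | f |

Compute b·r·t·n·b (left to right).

r

b·r = q
q·t = s
s·n = b
b·b = r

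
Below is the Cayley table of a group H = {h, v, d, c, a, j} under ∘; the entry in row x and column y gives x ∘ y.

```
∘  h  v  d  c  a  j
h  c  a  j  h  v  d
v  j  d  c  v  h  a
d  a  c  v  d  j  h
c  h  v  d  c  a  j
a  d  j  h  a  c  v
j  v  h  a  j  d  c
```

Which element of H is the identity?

The identity e satisfies e ∘ x = x for all x, so its row in the table reproduces the column headers.
Row c reads: h, v, d, c, a, j — exactly the header order. So c is the identity.

c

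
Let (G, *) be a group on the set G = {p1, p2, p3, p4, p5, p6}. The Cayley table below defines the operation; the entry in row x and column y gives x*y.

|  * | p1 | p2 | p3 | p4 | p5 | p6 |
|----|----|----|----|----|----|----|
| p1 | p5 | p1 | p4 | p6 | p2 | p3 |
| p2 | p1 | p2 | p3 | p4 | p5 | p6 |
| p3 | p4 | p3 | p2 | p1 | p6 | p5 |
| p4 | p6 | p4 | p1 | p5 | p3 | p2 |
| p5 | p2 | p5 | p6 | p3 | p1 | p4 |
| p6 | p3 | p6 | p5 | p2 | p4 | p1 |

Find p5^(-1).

First locate the identity: row p2 matches the header, so p2 is the identity.
Scan row p5 for p2: p5*p1 = p2. Hence p5^(-1) = p1.

p1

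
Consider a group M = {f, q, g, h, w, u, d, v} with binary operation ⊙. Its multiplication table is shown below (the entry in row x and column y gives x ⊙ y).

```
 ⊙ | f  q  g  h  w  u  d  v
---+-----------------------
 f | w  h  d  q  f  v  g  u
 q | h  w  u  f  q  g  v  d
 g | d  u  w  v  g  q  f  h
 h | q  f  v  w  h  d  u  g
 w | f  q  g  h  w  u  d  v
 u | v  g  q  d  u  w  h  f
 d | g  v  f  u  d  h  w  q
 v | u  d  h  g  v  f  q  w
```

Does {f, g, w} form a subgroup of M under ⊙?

No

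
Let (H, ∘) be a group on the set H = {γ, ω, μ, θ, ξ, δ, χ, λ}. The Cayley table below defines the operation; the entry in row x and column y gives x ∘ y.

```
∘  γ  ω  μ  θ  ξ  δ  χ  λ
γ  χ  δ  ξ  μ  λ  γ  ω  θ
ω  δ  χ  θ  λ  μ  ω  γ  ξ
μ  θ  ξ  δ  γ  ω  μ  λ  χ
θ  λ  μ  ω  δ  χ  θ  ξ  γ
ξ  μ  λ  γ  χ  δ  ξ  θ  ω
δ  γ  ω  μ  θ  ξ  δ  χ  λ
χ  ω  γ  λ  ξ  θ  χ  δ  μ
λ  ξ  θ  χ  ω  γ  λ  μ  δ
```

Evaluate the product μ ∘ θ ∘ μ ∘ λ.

μ ∘ θ = γ
γ ∘ μ = ξ
ξ ∘ λ = ω

ω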